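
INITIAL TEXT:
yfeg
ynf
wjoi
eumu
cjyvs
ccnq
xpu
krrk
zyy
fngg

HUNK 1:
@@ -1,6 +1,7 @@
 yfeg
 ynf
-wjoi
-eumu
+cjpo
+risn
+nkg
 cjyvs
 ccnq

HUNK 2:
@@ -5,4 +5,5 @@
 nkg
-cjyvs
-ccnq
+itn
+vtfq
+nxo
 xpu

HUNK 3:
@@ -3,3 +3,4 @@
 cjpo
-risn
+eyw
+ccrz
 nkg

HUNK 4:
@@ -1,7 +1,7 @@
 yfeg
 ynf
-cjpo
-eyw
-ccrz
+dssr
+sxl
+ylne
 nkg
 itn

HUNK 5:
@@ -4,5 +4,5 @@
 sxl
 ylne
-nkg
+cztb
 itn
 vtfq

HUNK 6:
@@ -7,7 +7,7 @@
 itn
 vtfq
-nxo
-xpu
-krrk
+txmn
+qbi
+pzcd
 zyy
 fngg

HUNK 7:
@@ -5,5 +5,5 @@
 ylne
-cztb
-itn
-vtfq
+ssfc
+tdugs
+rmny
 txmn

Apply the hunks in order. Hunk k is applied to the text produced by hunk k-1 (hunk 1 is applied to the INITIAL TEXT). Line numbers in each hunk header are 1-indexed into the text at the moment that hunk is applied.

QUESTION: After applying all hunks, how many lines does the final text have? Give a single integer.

Hunk 1: at line 1 remove [wjoi,eumu] add [cjpo,risn,nkg] -> 11 lines: yfeg ynf cjpo risn nkg cjyvs ccnq xpu krrk zyy fngg
Hunk 2: at line 5 remove [cjyvs,ccnq] add [itn,vtfq,nxo] -> 12 lines: yfeg ynf cjpo risn nkg itn vtfq nxo xpu krrk zyy fngg
Hunk 3: at line 3 remove [risn] add [eyw,ccrz] -> 13 lines: yfeg ynf cjpo eyw ccrz nkg itn vtfq nxo xpu krrk zyy fngg
Hunk 4: at line 1 remove [cjpo,eyw,ccrz] add [dssr,sxl,ylne] -> 13 lines: yfeg ynf dssr sxl ylne nkg itn vtfq nxo xpu krrk zyy fngg
Hunk 5: at line 4 remove [nkg] add [cztb] -> 13 lines: yfeg ynf dssr sxl ylne cztb itn vtfq nxo xpu krrk zyy fngg
Hunk 6: at line 7 remove [nxo,xpu,krrk] add [txmn,qbi,pzcd] -> 13 lines: yfeg ynf dssr sxl ylne cztb itn vtfq txmn qbi pzcd zyy fngg
Hunk 7: at line 5 remove [cztb,itn,vtfq] add [ssfc,tdugs,rmny] -> 13 lines: yfeg ynf dssr sxl ylne ssfc tdugs rmny txmn qbi pzcd zyy fngg
Final line count: 13

Answer: 13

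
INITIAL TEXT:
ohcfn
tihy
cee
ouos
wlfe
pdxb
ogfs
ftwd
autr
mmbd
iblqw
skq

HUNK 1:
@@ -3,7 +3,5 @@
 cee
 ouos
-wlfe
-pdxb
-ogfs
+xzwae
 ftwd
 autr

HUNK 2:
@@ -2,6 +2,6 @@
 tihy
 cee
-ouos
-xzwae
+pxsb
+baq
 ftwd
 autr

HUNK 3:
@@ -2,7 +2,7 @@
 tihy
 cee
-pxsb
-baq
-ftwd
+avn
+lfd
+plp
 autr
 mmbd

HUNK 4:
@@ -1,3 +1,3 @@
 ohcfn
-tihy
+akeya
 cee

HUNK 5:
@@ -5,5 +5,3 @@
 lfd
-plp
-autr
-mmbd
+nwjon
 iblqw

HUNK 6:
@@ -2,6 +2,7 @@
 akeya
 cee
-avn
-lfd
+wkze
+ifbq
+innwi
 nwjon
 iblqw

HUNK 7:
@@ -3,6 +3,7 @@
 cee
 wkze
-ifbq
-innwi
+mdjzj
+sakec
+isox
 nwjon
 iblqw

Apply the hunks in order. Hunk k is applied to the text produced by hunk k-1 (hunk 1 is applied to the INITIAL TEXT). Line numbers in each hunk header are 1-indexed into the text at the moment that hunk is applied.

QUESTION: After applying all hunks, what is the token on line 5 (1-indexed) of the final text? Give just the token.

Hunk 1: at line 3 remove [wlfe,pdxb,ogfs] add [xzwae] -> 10 lines: ohcfn tihy cee ouos xzwae ftwd autr mmbd iblqw skq
Hunk 2: at line 2 remove [ouos,xzwae] add [pxsb,baq] -> 10 lines: ohcfn tihy cee pxsb baq ftwd autr mmbd iblqw skq
Hunk 3: at line 2 remove [pxsb,baq,ftwd] add [avn,lfd,plp] -> 10 lines: ohcfn tihy cee avn lfd plp autr mmbd iblqw skq
Hunk 4: at line 1 remove [tihy] add [akeya] -> 10 lines: ohcfn akeya cee avn lfd plp autr mmbd iblqw skq
Hunk 5: at line 5 remove [plp,autr,mmbd] add [nwjon] -> 8 lines: ohcfn akeya cee avn lfd nwjon iblqw skq
Hunk 6: at line 2 remove [avn,lfd] add [wkze,ifbq,innwi] -> 9 lines: ohcfn akeya cee wkze ifbq innwi nwjon iblqw skq
Hunk 7: at line 3 remove [ifbq,innwi] add [mdjzj,sakec,isox] -> 10 lines: ohcfn akeya cee wkze mdjzj sakec isox nwjon iblqw skq
Final line 5: mdjzj

Answer: mdjzj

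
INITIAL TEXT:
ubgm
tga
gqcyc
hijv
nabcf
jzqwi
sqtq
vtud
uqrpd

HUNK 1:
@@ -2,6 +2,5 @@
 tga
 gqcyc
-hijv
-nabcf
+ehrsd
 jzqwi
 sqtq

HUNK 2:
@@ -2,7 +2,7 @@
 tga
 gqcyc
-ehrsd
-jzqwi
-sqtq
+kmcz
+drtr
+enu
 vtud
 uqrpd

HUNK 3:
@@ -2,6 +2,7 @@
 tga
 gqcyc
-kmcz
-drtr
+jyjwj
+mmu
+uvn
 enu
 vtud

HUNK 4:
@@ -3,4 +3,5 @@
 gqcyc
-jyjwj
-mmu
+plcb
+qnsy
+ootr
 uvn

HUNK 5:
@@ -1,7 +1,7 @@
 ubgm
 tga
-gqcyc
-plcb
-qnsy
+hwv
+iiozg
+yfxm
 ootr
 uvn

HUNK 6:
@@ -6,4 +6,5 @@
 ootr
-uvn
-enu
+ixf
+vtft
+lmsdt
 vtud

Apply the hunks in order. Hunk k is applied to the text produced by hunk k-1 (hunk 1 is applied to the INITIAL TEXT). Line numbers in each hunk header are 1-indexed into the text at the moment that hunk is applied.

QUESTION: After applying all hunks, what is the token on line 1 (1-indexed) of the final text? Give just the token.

Answer: ubgm

Derivation:
Hunk 1: at line 2 remove [hijv,nabcf] add [ehrsd] -> 8 lines: ubgm tga gqcyc ehrsd jzqwi sqtq vtud uqrpd
Hunk 2: at line 2 remove [ehrsd,jzqwi,sqtq] add [kmcz,drtr,enu] -> 8 lines: ubgm tga gqcyc kmcz drtr enu vtud uqrpd
Hunk 3: at line 2 remove [kmcz,drtr] add [jyjwj,mmu,uvn] -> 9 lines: ubgm tga gqcyc jyjwj mmu uvn enu vtud uqrpd
Hunk 4: at line 3 remove [jyjwj,mmu] add [plcb,qnsy,ootr] -> 10 lines: ubgm tga gqcyc plcb qnsy ootr uvn enu vtud uqrpd
Hunk 5: at line 1 remove [gqcyc,plcb,qnsy] add [hwv,iiozg,yfxm] -> 10 lines: ubgm tga hwv iiozg yfxm ootr uvn enu vtud uqrpd
Hunk 6: at line 6 remove [uvn,enu] add [ixf,vtft,lmsdt] -> 11 lines: ubgm tga hwv iiozg yfxm ootr ixf vtft lmsdt vtud uqrpd
Final line 1: ubgm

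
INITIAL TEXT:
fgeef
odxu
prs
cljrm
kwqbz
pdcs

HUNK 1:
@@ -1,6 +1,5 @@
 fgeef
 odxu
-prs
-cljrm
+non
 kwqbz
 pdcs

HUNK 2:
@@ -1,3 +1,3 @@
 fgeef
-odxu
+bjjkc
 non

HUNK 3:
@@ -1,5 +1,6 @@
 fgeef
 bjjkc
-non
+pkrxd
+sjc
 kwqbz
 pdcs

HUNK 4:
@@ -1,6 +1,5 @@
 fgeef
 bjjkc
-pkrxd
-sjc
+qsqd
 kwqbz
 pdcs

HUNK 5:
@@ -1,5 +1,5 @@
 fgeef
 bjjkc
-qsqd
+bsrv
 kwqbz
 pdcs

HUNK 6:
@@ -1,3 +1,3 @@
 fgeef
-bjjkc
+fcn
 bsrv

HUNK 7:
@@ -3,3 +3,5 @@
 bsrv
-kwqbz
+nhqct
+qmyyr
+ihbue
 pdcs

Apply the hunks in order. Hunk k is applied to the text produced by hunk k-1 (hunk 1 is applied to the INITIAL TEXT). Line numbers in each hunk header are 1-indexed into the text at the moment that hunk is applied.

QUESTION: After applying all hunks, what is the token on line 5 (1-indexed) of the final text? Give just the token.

Hunk 1: at line 1 remove [prs,cljrm] add [non] -> 5 lines: fgeef odxu non kwqbz pdcs
Hunk 2: at line 1 remove [odxu] add [bjjkc] -> 5 lines: fgeef bjjkc non kwqbz pdcs
Hunk 3: at line 1 remove [non] add [pkrxd,sjc] -> 6 lines: fgeef bjjkc pkrxd sjc kwqbz pdcs
Hunk 4: at line 1 remove [pkrxd,sjc] add [qsqd] -> 5 lines: fgeef bjjkc qsqd kwqbz pdcs
Hunk 5: at line 1 remove [qsqd] add [bsrv] -> 5 lines: fgeef bjjkc bsrv kwqbz pdcs
Hunk 6: at line 1 remove [bjjkc] add [fcn] -> 5 lines: fgeef fcn bsrv kwqbz pdcs
Hunk 7: at line 3 remove [kwqbz] add [nhqct,qmyyr,ihbue] -> 7 lines: fgeef fcn bsrv nhqct qmyyr ihbue pdcs
Final line 5: qmyyr

Answer: qmyyr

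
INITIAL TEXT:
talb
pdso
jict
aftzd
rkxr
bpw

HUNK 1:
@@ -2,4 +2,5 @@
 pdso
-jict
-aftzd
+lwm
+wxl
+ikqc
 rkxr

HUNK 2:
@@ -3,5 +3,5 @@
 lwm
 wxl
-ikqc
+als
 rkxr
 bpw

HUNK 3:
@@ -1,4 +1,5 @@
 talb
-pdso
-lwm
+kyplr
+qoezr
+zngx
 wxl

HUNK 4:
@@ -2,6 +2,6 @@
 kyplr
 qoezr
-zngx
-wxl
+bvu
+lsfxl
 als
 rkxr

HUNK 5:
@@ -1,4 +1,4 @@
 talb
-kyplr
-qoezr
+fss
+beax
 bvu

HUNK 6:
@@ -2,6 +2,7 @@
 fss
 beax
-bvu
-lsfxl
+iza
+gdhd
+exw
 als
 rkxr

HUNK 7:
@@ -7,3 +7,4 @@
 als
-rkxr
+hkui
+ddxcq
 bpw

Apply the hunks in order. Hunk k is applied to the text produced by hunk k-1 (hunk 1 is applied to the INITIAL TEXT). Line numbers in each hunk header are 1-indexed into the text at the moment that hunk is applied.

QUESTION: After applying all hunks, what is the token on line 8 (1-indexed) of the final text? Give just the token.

Answer: hkui

Derivation:
Hunk 1: at line 2 remove [jict,aftzd] add [lwm,wxl,ikqc] -> 7 lines: talb pdso lwm wxl ikqc rkxr bpw
Hunk 2: at line 3 remove [ikqc] add [als] -> 7 lines: talb pdso lwm wxl als rkxr bpw
Hunk 3: at line 1 remove [pdso,lwm] add [kyplr,qoezr,zngx] -> 8 lines: talb kyplr qoezr zngx wxl als rkxr bpw
Hunk 4: at line 2 remove [zngx,wxl] add [bvu,lsfxl] -> 8 lines: talb kyplr qoezr bvu lsfxl als rkxr bpw
Hunk 5: at line 1 remove [kyplr,qoezr] add [fss,beax] -> 8 lines: talb fss beax bvu lsfxl als rkxr bpw
Hunk 6: at line 2 remove [bvu,lsfxl] add [iza,gdhd,exw] -> 9 lines: talb fss beax iza gdhd exw als rkxr bpw
Hunk 7: at line 7 remove [rkxr] add [hkui,ddxcq] -> 10 lines: talb fss beax iza gdhd exw als hkui ddxcq bpw
Final line 8: hkui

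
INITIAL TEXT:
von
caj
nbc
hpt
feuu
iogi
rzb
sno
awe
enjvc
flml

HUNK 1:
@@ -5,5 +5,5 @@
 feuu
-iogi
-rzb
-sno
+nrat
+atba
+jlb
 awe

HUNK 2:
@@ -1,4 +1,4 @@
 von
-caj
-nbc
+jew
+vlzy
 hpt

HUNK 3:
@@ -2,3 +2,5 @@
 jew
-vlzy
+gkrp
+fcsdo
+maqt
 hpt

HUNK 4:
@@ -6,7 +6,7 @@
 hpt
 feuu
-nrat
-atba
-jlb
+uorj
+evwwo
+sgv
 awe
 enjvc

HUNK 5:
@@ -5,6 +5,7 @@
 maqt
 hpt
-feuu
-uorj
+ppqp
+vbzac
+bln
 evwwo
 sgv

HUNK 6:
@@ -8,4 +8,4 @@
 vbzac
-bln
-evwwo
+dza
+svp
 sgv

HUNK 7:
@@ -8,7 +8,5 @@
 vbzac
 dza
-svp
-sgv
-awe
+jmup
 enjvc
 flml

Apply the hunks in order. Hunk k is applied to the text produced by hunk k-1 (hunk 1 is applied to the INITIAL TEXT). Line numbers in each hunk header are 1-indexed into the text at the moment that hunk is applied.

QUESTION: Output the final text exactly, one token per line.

Hunk 1: at line 5 remove [iogi,rzb,sno] add [nrat,atba,jlb] -> 11 lines: von caj nbc hpt feuu nrat atba jlb awe enjvc flml
Hunk 2: at line 1 remove [caj,nbc] add [jew,vlzy] -> 11 lines: von jew vlzy hpt feuu nrat atba jlb awe enjvc flml
Hunk 3: at line 2 remove [vlzy] add [gkrp,fcsdo,maqt] -> 13 lines: von jew gkrp fcsdo maqt hpt feuu nrat atba jlb awe enjvc flml
Hunk 4: at line 6 remove [nrat,atba,jlb] add [uorj,evwwo,sgv] -> 13 lines: von jew gkrp fcsdo maqt hpt feuu uorj evwwo sgv awe enjvc flml
Hunk 5: at line 5 remove [feuu,uorj] add [ppqp,vbzac,bln] -> 14 lines: von jew gkrp fcsdo maqt hpt ppqp vbzac bln evwwo sgv awe enjvc flml
Hunk 6: at line 8 remove [bln,evwwo] add [dza,svp] -> 14 lines: von jew gkrp fcsdo maqt hpt ppqp vbzac dza svp sgv awe enjvc flml
Hunk 7: at line 8 remove [svp,sgv,awe] add [jmup] -> 12 lines: von jew gkrp fcsdo maqt hpt ppqp vbzac dza jmup enjvc flml

Answer: von
jew
gkrp
fcsdo
maqt
hpt
ppqp
vbzac
dza
jmup
enjvc
flml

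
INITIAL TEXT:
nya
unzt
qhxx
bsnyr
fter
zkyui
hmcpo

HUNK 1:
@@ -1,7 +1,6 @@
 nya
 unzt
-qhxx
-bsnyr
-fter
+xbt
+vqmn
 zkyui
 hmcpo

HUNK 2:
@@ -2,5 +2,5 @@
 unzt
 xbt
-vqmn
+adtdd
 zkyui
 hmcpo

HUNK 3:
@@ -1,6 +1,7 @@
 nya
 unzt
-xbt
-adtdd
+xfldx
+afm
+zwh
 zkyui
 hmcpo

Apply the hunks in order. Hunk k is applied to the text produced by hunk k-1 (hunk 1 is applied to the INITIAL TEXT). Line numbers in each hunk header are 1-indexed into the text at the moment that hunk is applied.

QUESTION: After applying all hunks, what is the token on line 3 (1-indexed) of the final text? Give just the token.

Hunk 1: at line 1 remove [qhxx,bsnyr,fter] add [xbt,vqmn] -> 6 lines: nya unzt xbt vqmn zkyui hmcpo
Hunk 2: at line 2 remove [vqmn] add [adtdd] -> 6 lines: nya unzt xbt adtdd zkyui hmcpo
Hunk 3: at line 1 remove [xbt,adtdd] add [xfldx,afm,zwh] -> 7 lines: nya unzt xfldx afm zwh zkyui hmcpo
Final line 3: xfldx

Answer: xfldx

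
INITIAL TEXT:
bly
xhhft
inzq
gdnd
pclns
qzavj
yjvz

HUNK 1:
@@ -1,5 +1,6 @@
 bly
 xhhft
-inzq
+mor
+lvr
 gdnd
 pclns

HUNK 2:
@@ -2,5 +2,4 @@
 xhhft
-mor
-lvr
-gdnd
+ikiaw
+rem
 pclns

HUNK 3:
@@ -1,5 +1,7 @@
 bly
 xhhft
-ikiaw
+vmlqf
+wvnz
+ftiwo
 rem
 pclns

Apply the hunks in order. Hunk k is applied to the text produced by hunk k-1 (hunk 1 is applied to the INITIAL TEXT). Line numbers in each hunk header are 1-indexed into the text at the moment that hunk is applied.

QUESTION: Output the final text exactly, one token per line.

Answer: bly
xhhft
vmlqf
wvnz
ftiwo
rem
pclns
qzavj
yjvz

Derivation:
Hunk 1: at line 1 remove [inzq] add [mor,lvr] -> 8 lines: bly xhhft mor lvr gdnd pclns qzavj yjvz
Hunk 2: at line 2 remove [mor,lvr,gdnd] add [ikiaw,rem] -> 7 lines: bly xhhft ikiaw rem pclns qzavj yjvz
Hunk 3: at line 1 remove [ikiaw] add [vmlqf,wvnz,ftiwo] -> 9 lines: bly xhhft vmlqf wvnz ftiwo rem pclns qzavj yjvz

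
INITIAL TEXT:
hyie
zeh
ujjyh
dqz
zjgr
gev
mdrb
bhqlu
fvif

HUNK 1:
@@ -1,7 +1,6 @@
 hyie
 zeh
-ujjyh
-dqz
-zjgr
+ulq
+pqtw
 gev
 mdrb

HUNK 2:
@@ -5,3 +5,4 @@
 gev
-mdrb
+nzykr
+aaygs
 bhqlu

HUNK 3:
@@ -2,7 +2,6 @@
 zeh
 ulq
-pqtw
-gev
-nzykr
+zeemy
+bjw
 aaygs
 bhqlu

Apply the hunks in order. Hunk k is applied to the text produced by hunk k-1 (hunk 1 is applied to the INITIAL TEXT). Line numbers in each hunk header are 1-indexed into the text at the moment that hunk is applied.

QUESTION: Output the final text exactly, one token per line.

Hunk 1: at line 1 remove [ujjyh,dqz,zjgr] add [ulq,pqtw] -> 8 lines: hyie zeh ulq pqtw gev mdrb bhqlu fvif
Hunk 2: at line 5 remove [mdrb] add [nzykr,aaygs] -> 9 lines: hyie zeh ulq pqtw gev nzykr aaygs bhqlu fvif
Hunk 3: at line 2 remove [pqtw,gev,nzykr] add [zeemy,bjw] -> 8 lines: hyie zeh ulq zeemy bjw aaygs bhqlu fvif

Answer: hyie
zeh
ulq
zeemy
bjw
aaygs
bhqlu
fvif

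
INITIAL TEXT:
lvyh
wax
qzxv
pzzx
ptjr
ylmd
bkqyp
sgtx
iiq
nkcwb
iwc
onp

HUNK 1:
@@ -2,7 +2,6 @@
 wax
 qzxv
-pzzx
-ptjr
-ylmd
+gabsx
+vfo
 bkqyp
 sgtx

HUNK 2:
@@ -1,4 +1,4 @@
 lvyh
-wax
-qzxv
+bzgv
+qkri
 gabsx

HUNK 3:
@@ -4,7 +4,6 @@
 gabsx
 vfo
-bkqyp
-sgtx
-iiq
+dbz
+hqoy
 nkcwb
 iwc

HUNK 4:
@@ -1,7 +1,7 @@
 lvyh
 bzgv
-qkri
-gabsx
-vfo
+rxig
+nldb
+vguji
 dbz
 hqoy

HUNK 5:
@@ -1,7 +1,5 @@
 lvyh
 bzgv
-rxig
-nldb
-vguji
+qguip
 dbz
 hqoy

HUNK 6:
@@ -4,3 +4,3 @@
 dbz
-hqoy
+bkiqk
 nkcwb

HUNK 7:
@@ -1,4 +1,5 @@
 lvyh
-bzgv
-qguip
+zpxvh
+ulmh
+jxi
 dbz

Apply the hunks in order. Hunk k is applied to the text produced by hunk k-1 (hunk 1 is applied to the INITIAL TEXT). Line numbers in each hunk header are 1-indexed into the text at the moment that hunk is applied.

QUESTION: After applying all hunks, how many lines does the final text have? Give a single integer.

Hunk 1: at line 2 remove [pzzx,ptjr,ylmd] add [gabsx,vfo] -> 11 lines: lvyh wax qzxv gabsx vfo bkqyp sgtx iiq nkcwb iwc onp
Hunk 2: at line 1 remove [wax,qzxv] add [bzgv,qkri] -> 11 lines: lvyh bzgv qkri gabsx vfo bkqyp sgtx iiq nkcwb iwc onp
Hunk 3: at line 4 remove [bkqyp,sgtx,iiq] add [dbz,hqoy] -> 10 lines: lvyh bzgv qkri gabsx vfo dbz hqoy nkcwb iwc onp
Hunk 4: at line 1 remove [qkri,gabsx,vfo] add [rxig,nldb,vguji] -> 10 lines: lvyh bzgv rxig nldb vguji dbz hqoy nkcwb iwc onp
Hunk 5: at line 1 remove [rxig,nldb,vguji] add [qguip] -> 8 lines: lvyh bzgv qguip dbz hqoy nkcwb iwc onp
Hunk 6: at line 4 remove [hqoy] add [bkiqk] -> 8 lines: lvyh bzgv qguip dbz bkiqk nkcwb iwc onp
Hunk 7: at line 1 remove [bzgv,qguip] add [zpxvh,ulmh,jxi] -> 9 lines: lvyh zpxvh ulmh jxi dbz bkiqk nkcwb iwc onp
Final line count: 9

Answer: 9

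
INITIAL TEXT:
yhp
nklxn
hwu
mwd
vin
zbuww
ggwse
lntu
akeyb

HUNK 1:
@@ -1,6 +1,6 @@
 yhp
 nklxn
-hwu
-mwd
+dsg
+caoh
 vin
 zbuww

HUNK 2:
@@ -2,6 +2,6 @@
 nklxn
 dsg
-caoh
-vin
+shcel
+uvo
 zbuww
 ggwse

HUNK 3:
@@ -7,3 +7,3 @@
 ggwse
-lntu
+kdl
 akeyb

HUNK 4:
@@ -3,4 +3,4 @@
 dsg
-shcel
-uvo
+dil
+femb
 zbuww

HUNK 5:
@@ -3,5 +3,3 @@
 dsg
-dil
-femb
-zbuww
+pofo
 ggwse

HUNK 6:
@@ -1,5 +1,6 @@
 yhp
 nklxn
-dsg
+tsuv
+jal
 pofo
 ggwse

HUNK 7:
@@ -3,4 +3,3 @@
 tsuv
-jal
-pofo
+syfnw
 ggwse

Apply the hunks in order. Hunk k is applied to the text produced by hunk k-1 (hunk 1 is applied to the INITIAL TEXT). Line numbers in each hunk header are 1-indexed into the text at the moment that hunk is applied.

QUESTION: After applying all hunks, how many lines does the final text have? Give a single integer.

Answer: 7

Derivation:
Hunk 1: at line 1 remove [hwu,mwd] add [dsg,caoh] -> 9 lines: yhp nklxn dsg caoh vin zbuww ggwse lntu akeyb
Hunk 2: at line 2 remove [caoh,vin] add [shcel,uvo] -> 9 lines: yhp nklxn dsg shcel uvo zbuww ggwse lntu akeyb
Hunk 3: at line 7 remove [lntu] add [kdl] -> 9 lines: yhp nklxn dsg shcel uvo zbuww ggwse kdl akeyb
Hunk 4: at line 3 remove [shcel,uvo] add [dil,femb] -> 9 lines: yhp nklxn dsg dil femb zbuww ggwse kdl akeyb
Hunk 5: at line 3 remove [dil,femb,zbuww] add [pofo] -> 7 lines: yhp nklxn dsg pofo ggwse kdl akeyb
Hunk 6: at line 1 remove [dsg] add [tsuv,jal] -> 8 lines: yhp nklxn tsuv jal pofo ggwse kdl akeyb
Hunk 7: at line 3 remove [jal,pofo] add [syfnw] -> 7 lines: yhp nklxn tsuv syfnw ggwse kdl akeyb
Final line count: 7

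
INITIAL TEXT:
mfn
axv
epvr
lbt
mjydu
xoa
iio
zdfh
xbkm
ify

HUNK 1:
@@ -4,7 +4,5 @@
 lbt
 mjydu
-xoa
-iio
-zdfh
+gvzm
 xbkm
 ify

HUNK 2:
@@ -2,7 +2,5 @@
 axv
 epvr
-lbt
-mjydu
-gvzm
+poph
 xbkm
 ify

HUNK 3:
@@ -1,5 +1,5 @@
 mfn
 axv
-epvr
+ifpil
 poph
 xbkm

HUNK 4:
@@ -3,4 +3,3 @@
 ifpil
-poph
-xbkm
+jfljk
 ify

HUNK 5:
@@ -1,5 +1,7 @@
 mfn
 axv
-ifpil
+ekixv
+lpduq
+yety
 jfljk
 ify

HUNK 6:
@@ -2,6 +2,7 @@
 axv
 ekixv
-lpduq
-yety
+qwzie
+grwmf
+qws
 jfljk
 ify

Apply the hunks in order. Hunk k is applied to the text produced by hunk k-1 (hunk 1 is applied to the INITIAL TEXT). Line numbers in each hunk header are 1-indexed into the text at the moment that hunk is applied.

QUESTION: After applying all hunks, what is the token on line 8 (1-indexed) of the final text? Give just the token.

Answer: ify

Derivation:
Hunk 1: at line 4 remove [xoa,iio,zdfh] add [gvzm] -> 8 lines: mfn axv epvr lbt mjydu gvzm xbkm ify
Hunk 2: at line 2 remove [lbt,mjydu,gvzm] add [poph] -> 6 lines: mfn axv epvr poph xbkm ify
Hunk 3: at line 1 remove [epvr] add [ifpil] -> 6 lines: mfn axv ifpil poph xbkm ify
Hunk 4: at line 3 remove [poph,xbkm] add [jfljk] -> 5 lines: mfn axv ifpil jfljk ify
Hunk 5: at line 1 remove [ifpil] add [ekixv,lpduq,yety] -> 7 lines: mfn axv ekixv lpduq yety jfljk ify
Hunk 6: at line 2 remove [lpduq,yety] add [qwzie,grwmf,qws] -> 8 lines: mfn axv ekixv qwzie grwmf qws jfljk ify
Final line 8: ify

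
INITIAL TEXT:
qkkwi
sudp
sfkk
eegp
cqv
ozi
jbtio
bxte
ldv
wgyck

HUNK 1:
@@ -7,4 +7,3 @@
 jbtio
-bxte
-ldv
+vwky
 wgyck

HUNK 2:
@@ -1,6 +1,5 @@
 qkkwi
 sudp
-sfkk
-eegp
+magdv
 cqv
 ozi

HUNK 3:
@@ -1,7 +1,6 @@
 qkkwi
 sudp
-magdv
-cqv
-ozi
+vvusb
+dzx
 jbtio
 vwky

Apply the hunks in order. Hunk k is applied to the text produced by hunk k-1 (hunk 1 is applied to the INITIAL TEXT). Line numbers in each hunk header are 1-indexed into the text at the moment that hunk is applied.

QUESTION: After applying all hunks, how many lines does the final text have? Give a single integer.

Answer: 7

Derivation:
Hunk 1: at line 7 remove [bxte,ldv] add [vwky] -> 9 lines: qkkwi sudp sfkk eegp cqv ozi jbtio vwky wgyck
Hunk 2: at line 1 remove [sfkk,eegp] add [magdv] -> 8 lines: qkkwi sudp magdv cqv ozi jbtio vwky wgyck
Hunk 3: at line 1 remove [magdv,cqv,ozi] add [vvusb,dzx] -> 7 lines: qkkwi sudp vvusb dzx jbtio vwky wgyck
Final line count: 7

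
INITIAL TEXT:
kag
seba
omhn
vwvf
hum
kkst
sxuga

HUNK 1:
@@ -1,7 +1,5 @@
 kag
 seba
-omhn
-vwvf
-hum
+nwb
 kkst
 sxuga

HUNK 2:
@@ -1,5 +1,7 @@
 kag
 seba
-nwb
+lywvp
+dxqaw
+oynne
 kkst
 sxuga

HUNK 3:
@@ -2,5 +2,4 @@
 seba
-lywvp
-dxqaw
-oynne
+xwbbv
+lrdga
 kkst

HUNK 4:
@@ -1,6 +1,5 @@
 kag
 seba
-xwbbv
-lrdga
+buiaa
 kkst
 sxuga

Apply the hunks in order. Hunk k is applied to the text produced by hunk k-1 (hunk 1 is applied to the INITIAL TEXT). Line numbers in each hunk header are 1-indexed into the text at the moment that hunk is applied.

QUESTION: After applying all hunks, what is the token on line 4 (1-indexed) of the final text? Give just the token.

Hunk 1: at line 1 remove [omhn,vwvf,hum] add [nwb] -> 5 lines: kag seba nwb kkst sxuga
Hunk 2: at line 1 remove [nwb] add [lywvp,dxqaw,oynne] -> 7 lines: kag seba lywvp dxqaw oynne kkst sxuga
Hunk 3: at line 2 remove [lywvp,dxqaw,oynne] add [xwbbv,lrdga] -> 6 lines: kag seba xwbbv lrdga kkst sxuga
Hunk 4: at line 1 remove [xwbbv,lrdga] add [buiaa] -> 5 lines: kag seba buiaa kkst sxuga
Final line 4: kkst

Answer: kkst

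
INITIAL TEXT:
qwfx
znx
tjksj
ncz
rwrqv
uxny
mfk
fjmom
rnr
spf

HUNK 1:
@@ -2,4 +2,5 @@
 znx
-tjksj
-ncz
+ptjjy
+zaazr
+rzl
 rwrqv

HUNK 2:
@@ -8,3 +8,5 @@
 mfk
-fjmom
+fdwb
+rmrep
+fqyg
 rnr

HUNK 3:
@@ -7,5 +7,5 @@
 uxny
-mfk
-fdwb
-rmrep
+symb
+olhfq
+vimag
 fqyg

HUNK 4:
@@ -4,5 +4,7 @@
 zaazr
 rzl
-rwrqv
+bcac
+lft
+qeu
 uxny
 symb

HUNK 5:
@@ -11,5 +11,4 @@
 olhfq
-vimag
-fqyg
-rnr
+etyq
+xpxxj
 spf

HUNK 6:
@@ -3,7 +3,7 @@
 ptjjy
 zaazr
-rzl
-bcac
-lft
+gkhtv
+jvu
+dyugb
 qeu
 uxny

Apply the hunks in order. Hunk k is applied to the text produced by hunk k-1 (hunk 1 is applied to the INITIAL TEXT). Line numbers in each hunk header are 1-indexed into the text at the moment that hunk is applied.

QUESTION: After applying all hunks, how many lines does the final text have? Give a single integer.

Answer: 14

Derivation:
Hunk 1: at line 2 remove [tjksj,ncz] add [ptjjy,zaazr,rzl] -> 11 lines: qwfx znx ptjjy zaazr rzl rwrqv uxny mfk fjmom rnr spf
Hunk 2: at line 8 remove [fjmom] add [fdwb,rmrep,fqyg] -> 13 lines: qwfx znx ptjjy zaazr rzl rwrqv uxny mfk fdwb rmrep fqyg rnr spf
Hunk 3: at line 7 remove [mfk,fdwb,rmrep] add [symb,olhfq,vimag] -> 13 lines: qwfx znx ptjjy zaazr rzl rwrqv uxny symb olhfq vimag fqyg rnr spf
Hunk 4: at line 4 remove [rwrqv] add [bcac,lft,qeu] -> 15 lines: qwfx znx ptjjy zaazr rzl bcac lft qeu uxny symb olhfq vimag fqyg rnr spf
Hunk 5: at line 11 remove [vimag,fqyg,rnr] add [etyq,xpxxj] -> 14 lines: qwfx znx ptjjy zaazr rzl bcac lft qeu uxny symb olhfq etyq xpxxj spf
Hunk 6: at line 3 remove [rzl,bcac,lft] add [gkhtv,jvu,dyugb] -> 14 lines: qwfx znx ptjjy zaazr gkhtv jvu dyugb qeu uxny symb olhfq etyq xpxxj spf
Final line count: 14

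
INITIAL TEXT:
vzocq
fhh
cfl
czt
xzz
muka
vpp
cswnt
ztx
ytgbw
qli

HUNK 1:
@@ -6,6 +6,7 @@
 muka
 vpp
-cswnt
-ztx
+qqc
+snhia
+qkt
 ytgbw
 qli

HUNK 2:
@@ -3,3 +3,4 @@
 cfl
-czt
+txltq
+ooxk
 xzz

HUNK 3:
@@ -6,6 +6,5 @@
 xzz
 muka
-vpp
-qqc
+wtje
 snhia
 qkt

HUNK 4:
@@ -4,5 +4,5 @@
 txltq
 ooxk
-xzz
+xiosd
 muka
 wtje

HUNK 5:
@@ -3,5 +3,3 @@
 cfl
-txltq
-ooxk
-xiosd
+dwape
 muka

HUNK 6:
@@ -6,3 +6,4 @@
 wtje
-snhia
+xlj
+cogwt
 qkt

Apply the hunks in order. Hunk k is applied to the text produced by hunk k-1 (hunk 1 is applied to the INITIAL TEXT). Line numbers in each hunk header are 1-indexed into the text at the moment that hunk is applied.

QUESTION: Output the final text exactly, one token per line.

Hunk 1: at line 6 remove [cswnt,ztx] add [qqc,snhia,qkt] -> 12 lines: vzocq fhh cfl czt xzz muka vpp qqc snhia qkt ytgbw qli
Hunk 2: at line 3 remove [czt] add [txltq,ooxk] -> 13 lines: vzocq fhh cfl txltq ooxk xzz muka vpp qqc snhia qkt ytgbw qli
Hunk 3: at line 6 remove [vpp,qqc] add [wtje] -> 12 lines: vzocq fhh cfl txltq ooxk xzz muka wtje snhia qkt ytgbw qli
Hunk 4: at line 4 remove [xzz] add [xiosd] -> 12 lines: vzocq fhh cfl txltq ooxk xiosd muka wtje snhia qkt ytgbw qli
Hunk 5: at line 3 remove [txltq,ooxk,xiosd] add [dwape] -> 10 lines: vzocq fhh cfl dwape muka wtje snhia qkt ytgbw qli
Hunk 6: at line 6 remove [snhia] add [xlj,cogwt] -> 11 lines: vzocq fhh cfl dwape muka wtje xlj cogwt qkt ytgbw qli

Answer: vzocq
fhh
cfl
dwape
muka
wtje
xlj
cogwt
qkt
ytgbw
qli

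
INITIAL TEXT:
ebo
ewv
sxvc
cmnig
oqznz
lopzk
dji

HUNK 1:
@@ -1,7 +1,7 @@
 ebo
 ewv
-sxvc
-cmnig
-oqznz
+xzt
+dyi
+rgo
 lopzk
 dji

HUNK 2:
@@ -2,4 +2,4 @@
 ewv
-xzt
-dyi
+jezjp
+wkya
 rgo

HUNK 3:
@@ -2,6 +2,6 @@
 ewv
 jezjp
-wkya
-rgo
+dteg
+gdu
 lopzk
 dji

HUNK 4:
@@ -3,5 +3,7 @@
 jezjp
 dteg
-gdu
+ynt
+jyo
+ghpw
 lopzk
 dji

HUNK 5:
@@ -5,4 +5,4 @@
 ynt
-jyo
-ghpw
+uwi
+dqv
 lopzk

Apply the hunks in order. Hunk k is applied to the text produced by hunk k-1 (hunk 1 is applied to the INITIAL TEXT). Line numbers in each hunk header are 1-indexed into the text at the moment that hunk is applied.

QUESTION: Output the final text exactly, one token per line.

Hunk 1: at line 1 remove [sxvc,cmnig,oqznz] add [xzt,dyi,rgo] -> 7 lines: ebo ewv xzt dyi rgo lopzk dji
Hunk 2: at line 2 remove [xzt,dyi] add [jezjp,wkya] -> 7 lines: ebo ewv jezjp wkya rgo lopzk dji
Hunk 3: at line 2 remove [wkya,rgo] add [dteg,gdu] -> 7 lines: ebo ewv jezjp dteg gdu lopzk dji
Hunk 4: at line 3 remove [gdu] add [ynt,jyo,ghpw] -> 9 lines: ebo ewv jezjp dteg ynt jyo ghpw lopzk dji
Hunk 5: at line 5 remove [jyo,ghpw] add [uwi,dqv] -> 9 lines: ebo ewv jezjp dteg ynt uwi dqv lopzk dji

Answer: ebo
ewv
jezjp
dteg
ynt
uwi
dqv
lopzk
dji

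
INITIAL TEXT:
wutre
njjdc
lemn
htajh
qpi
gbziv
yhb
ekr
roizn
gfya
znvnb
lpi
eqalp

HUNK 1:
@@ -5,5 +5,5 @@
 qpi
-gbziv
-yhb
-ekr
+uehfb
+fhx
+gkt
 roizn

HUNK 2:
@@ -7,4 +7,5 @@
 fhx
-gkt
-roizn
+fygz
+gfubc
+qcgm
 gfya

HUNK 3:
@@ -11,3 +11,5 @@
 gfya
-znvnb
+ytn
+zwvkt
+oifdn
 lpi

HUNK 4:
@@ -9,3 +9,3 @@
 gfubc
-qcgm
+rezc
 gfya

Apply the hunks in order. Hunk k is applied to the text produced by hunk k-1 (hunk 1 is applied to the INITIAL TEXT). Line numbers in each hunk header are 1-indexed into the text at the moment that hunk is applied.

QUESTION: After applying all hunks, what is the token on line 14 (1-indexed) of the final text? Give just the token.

Hunk 1: at line 5 remove [gbziv,yhb,ekr] add [uehfb,fhx,gkt] -> 13 lines: wutre njjdc lemn htajh qpi uehfb fhx gkt roizn gfya znvnb lpi eqalp
Hunk 2: at line 7 remove [gkt,roizn] add [fygz,gfubc,qcgm] -> 14 lines: wutre njjdc lemn htajh qpi uehfb fhx fygz gfubc qcgm gfya znvnb lpi eqalp
Hunk 3: at line 11 remove [znvnb] add [ytn,zwvkt,oifdn] -> 16 lines: wutre njjdc lemn htajh qpi uehfb fhx fygz gfubc qcgm gfya ytn zwvkt oifdn lpi eqalp
Hunk 4: at line 9 remove [qcgm] add [rezc] -> 16 lines: wutre njjdc lemn htajh qpi uehfb fhx fygz gfubc rezc gfya ytn zwvkt oifdn lpi eqalp
Final line 14: oifdn

Answer: oifdn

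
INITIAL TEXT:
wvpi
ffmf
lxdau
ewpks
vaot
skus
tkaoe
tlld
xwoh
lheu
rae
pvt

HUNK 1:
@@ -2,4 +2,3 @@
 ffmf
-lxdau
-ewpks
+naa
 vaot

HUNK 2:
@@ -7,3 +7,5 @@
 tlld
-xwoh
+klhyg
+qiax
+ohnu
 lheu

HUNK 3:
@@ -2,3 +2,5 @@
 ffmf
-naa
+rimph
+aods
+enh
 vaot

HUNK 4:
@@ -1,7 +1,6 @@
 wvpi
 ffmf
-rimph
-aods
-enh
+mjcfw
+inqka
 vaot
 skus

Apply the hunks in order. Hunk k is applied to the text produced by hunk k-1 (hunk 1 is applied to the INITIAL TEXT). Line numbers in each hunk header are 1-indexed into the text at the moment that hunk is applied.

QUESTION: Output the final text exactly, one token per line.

Hunk 1: at line 2 remove [lxdau,ewpks] add [naa] -> 11 lines: wvpi ffmf naa vaot skus tkaoe tlld xwoh lheu rae pvt
Hunk 2: at line 7 remove [xwoh] add [klhyg,qiax,ohnu] -> 13 lines: wvpi ffmf naa vaot skus tkaoe tlld klhyg qiax ohnu lheu rae pvt
Hunk 3: at line 2 remove [naa] add [rimph,aods,enh] -> 15 lines: wvpi ffmf rimph aods enh vaot skus tkaoe tlld klhyg qiax ohnu lheu rae pvt
Hunk 4: at line 1 remove [rimph,aods,enh] add [mjcfw,inqka] -> 14 lines: wvpi ffmf mjcfw inqka vaot skus tkaoe tlld klhyg qiax ohnu lheu rae pvt

Answer: wvpi
ffmf
mjcfw
inqka
vaot
skus
tkaoe
tlld
klhyg
qiax
ohnu
lheu
rae
pvt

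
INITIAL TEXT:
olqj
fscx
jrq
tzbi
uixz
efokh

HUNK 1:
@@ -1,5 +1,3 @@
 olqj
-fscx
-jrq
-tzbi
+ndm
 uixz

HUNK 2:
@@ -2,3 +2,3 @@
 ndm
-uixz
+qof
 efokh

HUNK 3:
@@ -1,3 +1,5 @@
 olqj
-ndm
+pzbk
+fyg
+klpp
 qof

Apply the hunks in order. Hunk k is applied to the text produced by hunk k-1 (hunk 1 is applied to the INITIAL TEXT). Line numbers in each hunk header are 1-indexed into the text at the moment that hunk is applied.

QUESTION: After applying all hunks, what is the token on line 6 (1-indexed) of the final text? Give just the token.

Hunk 1: at line 1 remove [fscx,jrq,tzbi] add [ndm] -> 4 lines: olqj ndm uixz efokh
Hunk 2: at line 2 remove [uixz] add [qof] -> 4 lines: olqj ndm qof efokh
Hunk 3: at line 1 remove [ndm] add [pzbk,fyg,klpp] -> 6 lines: olqj pzbk fyg klpp qof efokh
Final line 6: efokh

Answer: efokh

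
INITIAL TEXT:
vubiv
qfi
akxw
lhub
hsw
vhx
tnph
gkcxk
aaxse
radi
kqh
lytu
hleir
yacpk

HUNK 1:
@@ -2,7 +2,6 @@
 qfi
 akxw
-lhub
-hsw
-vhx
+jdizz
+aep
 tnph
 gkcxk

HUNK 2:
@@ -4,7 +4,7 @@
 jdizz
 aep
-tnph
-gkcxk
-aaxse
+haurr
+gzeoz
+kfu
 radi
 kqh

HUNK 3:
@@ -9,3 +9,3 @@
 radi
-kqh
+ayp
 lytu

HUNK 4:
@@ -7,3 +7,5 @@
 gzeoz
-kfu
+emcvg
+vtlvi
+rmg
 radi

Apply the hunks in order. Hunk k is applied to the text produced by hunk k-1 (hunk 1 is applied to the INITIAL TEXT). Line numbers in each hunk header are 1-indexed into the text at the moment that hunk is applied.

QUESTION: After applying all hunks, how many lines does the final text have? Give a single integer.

Hunk 1: at line 2 remove [lhub,hsw,vhx] add [jdizz,aep] -> 13 lines: vubiv qfi akxw jdizz aep tnph gkcxk aaxse radi kqh lytu hleir yacpk
Hunk 2: at line 4 remove [tnph,gkcxk,aaxse] add [haurr,gzeoz,kfu] -> 13 lines: vubiv qfi akxw jdizz aep haurr gzeoz kfu radi kqh lytu hleir yacpk
Hunk 3: at line 9 remove [kqh] add [ayp] -> 13 lines: vubiv qfi akxw jdizz aep haurr gzeoz kfu radi ayp lytu hleir yacpk
Hunk 4: at line 7 remove [kfu] add [emcvg,vtlvi,rmg] -> 15 lines: vubiv qfi akxw jdizz aep haurr gzeoz emcvg vtlvi rmg radi ayp lytu hleir yacpk
Final line count: 15

Answer: 15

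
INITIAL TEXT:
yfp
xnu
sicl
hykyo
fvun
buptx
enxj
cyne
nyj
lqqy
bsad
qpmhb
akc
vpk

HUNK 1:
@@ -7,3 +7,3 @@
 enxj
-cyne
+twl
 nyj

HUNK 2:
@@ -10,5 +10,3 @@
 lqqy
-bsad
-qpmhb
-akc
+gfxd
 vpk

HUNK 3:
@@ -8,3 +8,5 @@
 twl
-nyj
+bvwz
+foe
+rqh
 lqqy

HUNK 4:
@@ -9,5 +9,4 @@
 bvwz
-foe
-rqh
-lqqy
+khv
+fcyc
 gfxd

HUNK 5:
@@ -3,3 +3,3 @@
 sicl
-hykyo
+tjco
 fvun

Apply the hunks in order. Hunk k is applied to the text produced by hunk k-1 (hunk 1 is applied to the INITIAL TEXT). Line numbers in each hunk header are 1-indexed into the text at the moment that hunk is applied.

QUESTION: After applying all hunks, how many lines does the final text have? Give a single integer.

Answer: 13

Derivation:
Hunk 1: at line 7 remove [cyne] add [twl] -> 14 lines: yfp xnu sicl hykyo fvun buptx enxj twl nyj lqqy bsad qpmhb akc vpk
Hunk 2: at line 10 remove [bsad,qpmhb,akc] add [gfxd] -> 12 lines: yfp xnu sicl hykyo fvun buptx enxj twl nyj lqqy gfxd vpk
Hunk 3: at line 8 remove [nyj] add [bvwz,foe,rqh] -> 14 lines: yfp xnu sicl hykyo fvun buptx enxj twl bvwz foe rqh lqqy gfxd vpk
Hunk 4: at line 9 remove [foe,rqh,lqqy] add [khv,fcyc] -> 13 lines: yfp xnu sicl hykyo fvun buptx enxj twl bvwz khv fcyc gfxd vpk
Hunk 5: at line 3 remove [hykyo] add [tjco] -> 13 lines: yfp xnu sicl tjco fvun buptx enxj twl bvwz khv fcyc gfxd vpk
Final line count: 13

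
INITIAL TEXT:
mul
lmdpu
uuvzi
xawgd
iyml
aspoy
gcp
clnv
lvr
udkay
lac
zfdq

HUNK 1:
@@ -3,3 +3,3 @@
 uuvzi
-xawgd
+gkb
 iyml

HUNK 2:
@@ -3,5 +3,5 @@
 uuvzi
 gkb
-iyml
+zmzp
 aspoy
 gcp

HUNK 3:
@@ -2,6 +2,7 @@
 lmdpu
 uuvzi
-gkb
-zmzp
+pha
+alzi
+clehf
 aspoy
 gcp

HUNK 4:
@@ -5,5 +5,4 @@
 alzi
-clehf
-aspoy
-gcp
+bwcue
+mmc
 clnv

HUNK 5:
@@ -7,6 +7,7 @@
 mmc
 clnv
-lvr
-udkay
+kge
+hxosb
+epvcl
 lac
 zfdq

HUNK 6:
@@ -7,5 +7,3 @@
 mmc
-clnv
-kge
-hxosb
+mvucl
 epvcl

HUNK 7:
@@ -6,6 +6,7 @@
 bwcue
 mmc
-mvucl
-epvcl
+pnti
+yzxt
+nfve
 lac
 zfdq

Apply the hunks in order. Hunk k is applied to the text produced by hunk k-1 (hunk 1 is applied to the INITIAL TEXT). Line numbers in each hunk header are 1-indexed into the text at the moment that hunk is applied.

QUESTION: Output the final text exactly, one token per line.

Hunk 1: at line 3 remove [xawgd] add [gkb] -> 12 lines: mul lmdpu uuvzi gkb iyml aspoy gcp clnv lvr udkay lac zfdq
Hunk 2: at line 3 remove [iyml] add [zmzp] -> 12 lines: mul lmdpu uuvzi gkb zmzp aspoy gcp clnv lvr udkay lac zfdq
Hunk 3: at line 2 remove [gkb,zmzp] add [pha,alzi,clehf] -> 13 lines: mul lmdpu uuvzi pha alzi clehf aspoy gcp clnv lvr udkay lac zfdq
Hunk 4: at line 5 remove [clehf,aspoy,gcp] add [bwcue,mmc] -> 12 lines: mul lmdpu uuvzi pha alzi bwcue mmc clnv lvr udkay lac zfdq
Hunk 5: at line 7 remove [lvr,udkay] add [kge,hxosb,epvcl] -> 13 lines: mul lmdpu uuvzi pha alzi bwcue mmc clnv kge hxosb epvcl lac zfdq
Hunk 6: at line 7 remove [clnv,kge,hxosb] add [mvucl] -> 11 lines: mul lmdpu uuvzi pha alzi bwcue mmc mvucl epvcl lac zfdq
Hunk 7: at line 6 remove [mvucl,epvcl] add [pnti,yzxt,nfve] -> 12 lines: mul lmdpu uuvzi pha alzi bwcue mmc pnti yzxt nfve lac zfdq

Answer: mul
lmdpu
uuvzi
pha
alzi
bwcue
mmc
pnti
yzxt
nfve
lac
zfdq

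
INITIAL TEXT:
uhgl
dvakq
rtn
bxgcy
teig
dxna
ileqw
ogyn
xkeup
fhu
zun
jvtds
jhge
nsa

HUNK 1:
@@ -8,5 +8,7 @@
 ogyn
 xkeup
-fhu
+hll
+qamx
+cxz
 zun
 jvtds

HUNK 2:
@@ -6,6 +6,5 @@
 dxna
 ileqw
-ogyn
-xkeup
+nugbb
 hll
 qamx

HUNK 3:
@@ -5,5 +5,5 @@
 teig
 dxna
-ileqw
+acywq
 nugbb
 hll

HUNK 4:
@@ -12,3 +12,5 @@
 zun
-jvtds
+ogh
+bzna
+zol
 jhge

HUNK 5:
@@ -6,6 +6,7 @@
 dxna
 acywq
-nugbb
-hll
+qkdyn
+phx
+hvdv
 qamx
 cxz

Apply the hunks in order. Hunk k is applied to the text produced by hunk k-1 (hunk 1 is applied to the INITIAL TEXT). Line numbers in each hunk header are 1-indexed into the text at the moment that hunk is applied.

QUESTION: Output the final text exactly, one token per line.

Answer: uhgl
dvakq
rtn
bxgcy
teig
dxna
acywq
qkdyn
phx
hvdv
qamx
cxz
zun
ogh
bzna
zol
jhge
nsa

Derivation:
Hunk 1: at line 8 remove [fhu] add [hll,qamx,cxz] -> 16 lines: uhgl dvakq rtn bxgcy teig dxna ileqw ogyn xkeup hll qamx cxz zun jvtds jhge nsa
Hunk 2: at line 6 remove [ogyn,xkeup] add [nugbb] -> 15 lines: uhgl dvakq rtn bxgcy teig dxna ileqw nugbb hll qamx cxz zun jvtds jhge nsa
Hunk 3: at line 5 remove [ileqw] add [acywq] -> 15 lines: uhgl dvakq rtn bxgcy teig dxna acywq nugbb hll qamx cxz zun jvtds jhge nsa
Hunk 4: at line 12 remove [jvtds] add [ogh,bzna,zol] -> 17 lines: uhgl dvakq rtn bxgcy teig dxna acywq nugbb hll qamx cxz zun ogh bzna zol jhge nsa
Hunk 5: at line 6 remove [nugbb,hll] add [qkdyn,phx,hvdv] -> 18 lines: uhgl dvakq rtn bxgcy teig dxna acywq qkdyn phx hvdv qamx cxz zun ogh bzna zol jhge nsa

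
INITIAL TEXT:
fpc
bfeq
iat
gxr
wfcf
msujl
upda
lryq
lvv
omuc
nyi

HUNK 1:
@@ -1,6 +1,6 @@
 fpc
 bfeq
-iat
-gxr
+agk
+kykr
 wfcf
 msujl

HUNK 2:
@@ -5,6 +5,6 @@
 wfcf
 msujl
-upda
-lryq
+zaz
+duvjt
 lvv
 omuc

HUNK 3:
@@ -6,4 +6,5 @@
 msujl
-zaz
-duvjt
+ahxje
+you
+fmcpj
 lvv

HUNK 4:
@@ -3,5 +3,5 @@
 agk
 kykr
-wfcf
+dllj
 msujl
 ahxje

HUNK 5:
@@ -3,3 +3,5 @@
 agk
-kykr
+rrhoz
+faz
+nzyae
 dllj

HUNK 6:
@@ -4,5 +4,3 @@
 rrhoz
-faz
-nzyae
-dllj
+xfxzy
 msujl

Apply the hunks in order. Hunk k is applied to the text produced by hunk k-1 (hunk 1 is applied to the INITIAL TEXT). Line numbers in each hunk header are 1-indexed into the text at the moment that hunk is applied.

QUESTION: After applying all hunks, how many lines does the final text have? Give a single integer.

Hunk 1: at line 1 remove [iat,gxr] add [agk,kykr] -> 11 lines: fpc bfeq agk kykr wfcf msujl upda lryq lvv omuc nyi
Hunk 2: at line 5 remove [upda,lryq] add [zaz,duvjt] -> 11 lines: fpc bfeq agk kykr wfcf msujl zaz duvjt lvv omuc nyi
Hunk 3: at line 6 remove [zaz,duvjt] add [ahxje,you,fmcpj] -> 12 lines: fpc bfeq agk kykr wfcf msujl ahxje you fmcpj lvv omuc nyi
Hunk 4: at line 3 remove [wfcf] add [dllj] -> 12 lines: fpc bfeq agk kykr dllj msujl ahxje you fmcpj lvv omuc nyi
Hunk 5: at line 3 remove [kykr] add [rrhoz,faz,nzyae] -> 14 lines: fpc bfeq agk rrhoz faz nzyae dllj msujl ahxje you fmcpj lvv omuc nyi
Hunk 6: at line 4 remove [faz,nzyae,dllj] add [xfxzy] -> 12 lines: fpc bfeq agk rrhoz xfxzy msujl ahxje you fmcpj lvv omuc nyi
Final line count: 12

Answer: 12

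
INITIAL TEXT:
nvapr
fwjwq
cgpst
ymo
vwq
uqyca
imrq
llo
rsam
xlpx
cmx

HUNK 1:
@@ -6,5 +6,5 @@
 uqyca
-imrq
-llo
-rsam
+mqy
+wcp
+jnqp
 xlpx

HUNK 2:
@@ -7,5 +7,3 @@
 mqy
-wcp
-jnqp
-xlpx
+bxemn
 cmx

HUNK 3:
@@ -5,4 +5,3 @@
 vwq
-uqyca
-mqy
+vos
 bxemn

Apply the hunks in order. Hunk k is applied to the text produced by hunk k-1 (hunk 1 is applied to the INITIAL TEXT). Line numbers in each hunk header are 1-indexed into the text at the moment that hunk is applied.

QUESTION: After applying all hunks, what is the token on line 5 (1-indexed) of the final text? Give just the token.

Hunk 1: at line 6 remove [imrq,llo,rsam] add [mqy,wcp,jnqp] -> 11 lines: nvapr fwjwq cgpst ymo vwq uqyca mqy wcp jnqp xlpx cmx
Hunk 2: at line 7 remove [wcp,jnqp,xlpx] add [bxemn] -> 9 lines: nvapr fwjwq cgpst ymo vwq uqyca mqy bxemn cmx
Hunk 3: at line 5 remove [uqyca,mqy] add [vos] -> 8 lines: nvapr fwjwq cgpst ymo vwq vos bxemn cmx
Final line 5: vwq

Answer: vwq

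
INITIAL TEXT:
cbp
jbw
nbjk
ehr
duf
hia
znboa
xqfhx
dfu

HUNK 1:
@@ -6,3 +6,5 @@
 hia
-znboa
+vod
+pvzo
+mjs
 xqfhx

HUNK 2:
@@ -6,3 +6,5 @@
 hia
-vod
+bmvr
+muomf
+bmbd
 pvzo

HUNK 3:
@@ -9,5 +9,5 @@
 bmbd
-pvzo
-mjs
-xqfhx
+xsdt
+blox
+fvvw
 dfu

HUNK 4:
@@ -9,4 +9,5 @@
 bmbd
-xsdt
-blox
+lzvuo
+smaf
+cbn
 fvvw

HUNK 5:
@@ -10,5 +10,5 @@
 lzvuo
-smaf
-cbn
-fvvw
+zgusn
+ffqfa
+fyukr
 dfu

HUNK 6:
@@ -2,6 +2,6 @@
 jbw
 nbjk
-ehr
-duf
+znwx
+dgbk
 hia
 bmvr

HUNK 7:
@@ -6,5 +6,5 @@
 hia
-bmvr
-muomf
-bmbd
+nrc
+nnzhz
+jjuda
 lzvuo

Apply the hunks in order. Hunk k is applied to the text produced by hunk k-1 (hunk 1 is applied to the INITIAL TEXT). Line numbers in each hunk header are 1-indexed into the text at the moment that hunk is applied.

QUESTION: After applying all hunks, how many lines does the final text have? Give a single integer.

Hunk 1: at line 6 remove [znboa] add [vod,pvzo,mjs] -> 11 lines: cbp jbw nbjk ehr duf hia vod pvzo mjs xqfhx dfu
Hunk 2: at line 6 remove [vod] add [bmvr,muomf,bmbd] -> 13 lines: cbp jbw nbjk ehr duf hia bmvr muomf bmbd pvzo mjs xqfhx dfu
Hunk 3: at line 9 remove [pvzo,mjs,xqfhx] add [xsdt,blox,fvvw] -> 13 lines: cbp jbw nbjk ehr duf hia bmvr muomf bmbd xsdt blox fvvw dfu
Hunk 4: at line 9 remove [xsdt,blox] add [lzvuo,smaf,cbn] -> 14 lines: cbp jbw nbjk ehr duf hia bmvr muomf bmbd lzvuo smaf cbn fvvw dfu
Hunk 5: at line 10 remove [smaf,cbn,fvvw] add [zgusn,ffqfa,fyukr] -> 14 lines: cbp jbw nbjk ehr duf hia bmvr muomf bmbd lzvuo zgusn ffqfa fyukr dfu
Hunk 6: at line 2 remove [ehr,duf] add [znwx,dgbk] -> 14 lines: cbp jbw nbjk znwx dgbk hia bmvr muomf bmbd lzvuo zgusn ffqfa fyukr dfu
Hunk 7: at line 6 remove [bmvr,muomf,bmbd] add [nrc,nnzhz,jjuda] -> 14 lines: cbp jbw nbjk znwx dgbk hia nrc nnzhz jjuda lzvuo zgusn ffqfa fyukr dfu
Final line count: 14

Answer: 14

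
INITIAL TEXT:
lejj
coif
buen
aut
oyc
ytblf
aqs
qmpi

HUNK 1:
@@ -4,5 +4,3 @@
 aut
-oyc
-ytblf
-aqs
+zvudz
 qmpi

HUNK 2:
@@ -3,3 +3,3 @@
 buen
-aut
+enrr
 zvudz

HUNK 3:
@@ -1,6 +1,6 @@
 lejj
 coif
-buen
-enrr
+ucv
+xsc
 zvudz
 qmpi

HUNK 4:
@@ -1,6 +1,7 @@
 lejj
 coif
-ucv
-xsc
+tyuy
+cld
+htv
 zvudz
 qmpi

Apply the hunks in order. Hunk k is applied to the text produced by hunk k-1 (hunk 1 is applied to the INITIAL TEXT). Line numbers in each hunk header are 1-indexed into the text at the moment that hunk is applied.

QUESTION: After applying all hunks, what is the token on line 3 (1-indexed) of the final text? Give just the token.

Hunk 1: at line 4 remove [oyc,ytblf,aqs] add [zvudz] -> 6 lines: lejj coif buen aut zvudz qmpi
Hunk 2: at line 3 remove [aut] add [enrr] -> 6 lines: lejj coif buen enrr zvudz qmpi
Hunk 3: at line 1 remove [buen,enrr] add [ucv,xsc] -> 6 lines: lejj coif ucv xsc zvudz qmpi
Hunk 4: at line 1 remove [ucv,xsc] add [tyuy,cld,htv] -> 7 lines: lejj coif tyuy cld htv zvudz qmpi
Final line 3: tyuy

Answer: tyuy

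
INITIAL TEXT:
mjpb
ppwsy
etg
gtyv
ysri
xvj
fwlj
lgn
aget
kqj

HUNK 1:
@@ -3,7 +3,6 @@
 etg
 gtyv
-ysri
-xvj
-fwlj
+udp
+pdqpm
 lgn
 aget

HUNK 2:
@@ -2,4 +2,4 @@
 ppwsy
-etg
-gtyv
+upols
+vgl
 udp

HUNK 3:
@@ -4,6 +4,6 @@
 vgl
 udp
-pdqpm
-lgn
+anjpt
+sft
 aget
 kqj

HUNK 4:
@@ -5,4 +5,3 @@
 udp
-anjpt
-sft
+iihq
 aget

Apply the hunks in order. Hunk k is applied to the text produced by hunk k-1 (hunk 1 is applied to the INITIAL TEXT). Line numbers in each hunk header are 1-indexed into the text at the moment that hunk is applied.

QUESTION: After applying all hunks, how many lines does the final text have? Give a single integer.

Hunk 1: at line 3 remove [ysri,xvj,fwlj] add [udp,pdqpm] -> 9 lines: mjpb ppwsy etg gtyv udp pdqpm lgn aget kqj
Hunk 2: at line 2 remove [etg,gtyv] add [upols,vgl] -> 9 lines: mjpb ppwsy upols vgl udp pdqpm lgn aget kqj
Hunk 3: at line 4 remove [pdqpm,lgn] add [anjpt,sft] -> 9 lines: mjpb ppwsy upols vgl udp anjpt sft aget kqj
Hunk 4: at line 5 remove [anjpt,sft] add [iihq] -> 8 lines: mjpb ppwsy upols vgl udp iihq aget kqj
Final line count: 8

Answer: 8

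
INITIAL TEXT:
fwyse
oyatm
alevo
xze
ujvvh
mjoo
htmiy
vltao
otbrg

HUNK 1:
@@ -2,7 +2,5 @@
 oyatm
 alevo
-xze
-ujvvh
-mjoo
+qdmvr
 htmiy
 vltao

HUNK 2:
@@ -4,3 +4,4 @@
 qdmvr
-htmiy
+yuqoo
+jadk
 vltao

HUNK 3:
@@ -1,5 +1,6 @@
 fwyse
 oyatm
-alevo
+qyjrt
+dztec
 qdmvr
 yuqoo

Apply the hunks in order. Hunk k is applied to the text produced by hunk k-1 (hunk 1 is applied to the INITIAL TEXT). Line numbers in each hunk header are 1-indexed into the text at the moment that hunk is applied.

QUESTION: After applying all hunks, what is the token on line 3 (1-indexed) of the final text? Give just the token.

Answer: qyjrt

Derivation:
Hunk 1: at line 2 remove [xze,ujvvh,mjoo] add [qdmvr] -> 7 lines: fwyse oyatm alevo qdmvr htmiy vltao otbrg
Hunk 2: at line 4 remove [htmiy] add [yuqoo,jadk] -> 8 lines: fwyse oyatm alevo qdmvr yuqoo jadk vltao otbrg
Hunk 3: at line 1 remove [alevo] add [qyjrt,dztec] -> 9 lines: fwyse oyatm qyjrt dztec qdmvr yuqoo jadk vltao otbrg
Final line 3: qyjrt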